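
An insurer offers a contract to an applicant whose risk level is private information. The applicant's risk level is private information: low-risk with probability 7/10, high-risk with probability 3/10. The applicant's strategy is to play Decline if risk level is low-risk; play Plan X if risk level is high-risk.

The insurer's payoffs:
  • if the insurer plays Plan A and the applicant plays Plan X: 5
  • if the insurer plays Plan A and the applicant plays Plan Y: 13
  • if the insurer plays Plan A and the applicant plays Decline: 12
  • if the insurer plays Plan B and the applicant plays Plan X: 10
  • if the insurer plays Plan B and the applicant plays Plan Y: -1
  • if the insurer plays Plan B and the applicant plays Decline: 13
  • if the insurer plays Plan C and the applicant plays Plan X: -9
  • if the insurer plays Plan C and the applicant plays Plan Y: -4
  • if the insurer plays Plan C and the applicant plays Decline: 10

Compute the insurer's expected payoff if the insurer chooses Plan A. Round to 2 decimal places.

9.90

E[Plan A] = 7/10·12 + 3/10·5 = 42/5 + 3/2 = 99/10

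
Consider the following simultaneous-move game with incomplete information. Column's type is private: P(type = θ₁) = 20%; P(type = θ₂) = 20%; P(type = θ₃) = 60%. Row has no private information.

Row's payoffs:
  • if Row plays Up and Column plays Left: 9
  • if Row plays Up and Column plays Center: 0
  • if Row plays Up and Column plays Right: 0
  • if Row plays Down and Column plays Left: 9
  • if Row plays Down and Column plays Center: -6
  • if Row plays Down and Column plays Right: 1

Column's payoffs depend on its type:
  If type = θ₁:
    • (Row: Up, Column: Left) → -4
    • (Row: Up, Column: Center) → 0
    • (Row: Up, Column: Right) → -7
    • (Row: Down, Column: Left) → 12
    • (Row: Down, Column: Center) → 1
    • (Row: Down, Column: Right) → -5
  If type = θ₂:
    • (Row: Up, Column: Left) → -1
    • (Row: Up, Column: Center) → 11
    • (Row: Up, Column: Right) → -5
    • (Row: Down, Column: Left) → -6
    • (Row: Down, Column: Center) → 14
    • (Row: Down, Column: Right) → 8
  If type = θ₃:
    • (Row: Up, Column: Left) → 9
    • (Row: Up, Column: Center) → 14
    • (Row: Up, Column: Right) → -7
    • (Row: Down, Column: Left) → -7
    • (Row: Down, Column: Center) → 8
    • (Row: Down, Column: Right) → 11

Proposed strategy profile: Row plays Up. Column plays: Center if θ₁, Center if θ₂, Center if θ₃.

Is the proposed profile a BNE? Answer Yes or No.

Yes

Row plays Up: E[Up] = 0.2·(0) + 0.2·(0) + 0.6·(0) = 0; E[Down] = -6. Best-responding. ✓
Column (type θ₁), facing Up: Left gives -4, Center gives 0, Right gives -7. Proposed Center is best. ✓
Column (type θ₂), facing Up: Left gives -1, Center gives 11, Right gives -5. Proposed Center is best. ✓
Column (type θ₃), facing Up: Left gives 9, Center gives 14, Right gives -7. Proposed Center is best. ✓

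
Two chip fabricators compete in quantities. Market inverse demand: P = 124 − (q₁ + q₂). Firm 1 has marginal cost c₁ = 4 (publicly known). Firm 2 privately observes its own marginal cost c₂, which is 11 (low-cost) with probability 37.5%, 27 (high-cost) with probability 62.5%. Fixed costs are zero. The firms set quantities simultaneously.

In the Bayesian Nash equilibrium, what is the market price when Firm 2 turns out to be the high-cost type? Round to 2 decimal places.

52.67

Each type of Firm 2 best-responds to q₁; Firm 1 best-responds to the expected q₂ over Firm 2's types.
Firm 2 with cost c maximizes (124 − (q₁+q₂) − c)·q₂, giving q₂(c) = (124 − c − q₁)/2.
E[c₂] = 0.375·11 + 0.625·27 = 21
Firm 1's FOC against E[q₂] yields q₁ = (124 − 2·4 + E[c₂])/3 = (124 − 8 + 21)/3 = 45.6667.
q₂(high-cost) = 25.6667, so P = 124 − (45.6667 + 25.6667) = 52.6667.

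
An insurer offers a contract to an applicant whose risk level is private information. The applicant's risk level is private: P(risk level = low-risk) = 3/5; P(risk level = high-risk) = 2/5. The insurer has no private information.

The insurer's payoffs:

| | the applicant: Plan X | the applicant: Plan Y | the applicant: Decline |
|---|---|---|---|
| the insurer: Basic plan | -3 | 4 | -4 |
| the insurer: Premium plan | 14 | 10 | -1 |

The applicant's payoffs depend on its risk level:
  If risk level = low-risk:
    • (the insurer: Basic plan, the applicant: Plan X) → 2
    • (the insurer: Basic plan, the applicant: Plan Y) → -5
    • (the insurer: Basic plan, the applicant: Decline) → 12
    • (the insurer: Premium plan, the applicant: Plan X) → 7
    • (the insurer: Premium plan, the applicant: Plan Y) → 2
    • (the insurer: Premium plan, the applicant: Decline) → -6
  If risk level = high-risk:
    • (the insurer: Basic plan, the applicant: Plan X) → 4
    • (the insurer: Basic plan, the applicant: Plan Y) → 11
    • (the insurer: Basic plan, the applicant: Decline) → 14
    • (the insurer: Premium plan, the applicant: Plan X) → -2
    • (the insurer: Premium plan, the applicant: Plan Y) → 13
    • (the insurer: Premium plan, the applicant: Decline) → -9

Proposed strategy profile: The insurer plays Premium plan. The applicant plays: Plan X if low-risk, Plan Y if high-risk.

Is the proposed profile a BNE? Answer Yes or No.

Yes

The insurer plays Premium plan: E[Premium plan] = 3/5·(14) + 2/5·(10) = 62/5; E[Basic plan] = -1/5. Best-responding. ✓
The applicant (risk level low-risk), facing Premium plan: Plan X gives 7, Plan Y gives 2, Decline gives -6. Proposed Plan X is best. ✓
The applicant (risk level high-risk), facing Premium plan: Plan X gives -2, Plan Y gives 13, Decline gives -9. Proposed Plan Y is best. ✓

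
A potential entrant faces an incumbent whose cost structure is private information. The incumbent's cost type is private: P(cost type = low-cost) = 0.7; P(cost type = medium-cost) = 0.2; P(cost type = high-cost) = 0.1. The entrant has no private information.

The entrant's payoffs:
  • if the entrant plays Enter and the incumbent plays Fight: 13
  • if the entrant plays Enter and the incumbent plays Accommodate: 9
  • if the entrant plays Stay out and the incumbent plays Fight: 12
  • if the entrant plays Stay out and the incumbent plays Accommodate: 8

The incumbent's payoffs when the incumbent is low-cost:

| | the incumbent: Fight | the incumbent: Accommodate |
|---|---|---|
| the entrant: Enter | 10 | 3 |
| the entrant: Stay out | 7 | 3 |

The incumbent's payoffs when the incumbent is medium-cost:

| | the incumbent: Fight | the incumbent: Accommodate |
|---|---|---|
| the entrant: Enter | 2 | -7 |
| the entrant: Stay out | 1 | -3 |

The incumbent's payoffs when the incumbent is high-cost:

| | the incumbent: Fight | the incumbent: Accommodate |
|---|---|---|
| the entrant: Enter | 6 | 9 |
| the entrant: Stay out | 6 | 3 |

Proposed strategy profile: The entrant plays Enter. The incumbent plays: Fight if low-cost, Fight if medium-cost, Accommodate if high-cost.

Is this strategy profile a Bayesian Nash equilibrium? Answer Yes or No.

The entrant plays Enter: E[Enter] = 0.7·(13) + 0.2·(13) + 0.1·(9) = 12.6; E[Stay out] = 11.6. Best-responding. ✓
The incumbent (cost type low-cost), facing Enter: Fight gives 10, Accommodate gives 3. Proposed Fight is best. ✓
The incumbent (cost type medium-cost), facing Enter: Fight gives 2, Accommodate gives -7. Proposed Fight is best. ✓
The incumbent (cost type high-cost), facing Enter: Fight gives 6, Accommodate gives 9. Proposed Accommodate is best. ✓

Yes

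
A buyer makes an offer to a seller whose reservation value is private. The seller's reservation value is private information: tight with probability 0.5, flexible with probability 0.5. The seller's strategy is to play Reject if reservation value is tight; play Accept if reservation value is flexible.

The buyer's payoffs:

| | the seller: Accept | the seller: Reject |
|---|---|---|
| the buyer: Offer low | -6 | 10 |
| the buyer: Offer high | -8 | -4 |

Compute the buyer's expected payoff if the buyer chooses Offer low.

E[Offer low] = 0.5·10 + 0.5·(-6) = 5 + (-3) = 2

2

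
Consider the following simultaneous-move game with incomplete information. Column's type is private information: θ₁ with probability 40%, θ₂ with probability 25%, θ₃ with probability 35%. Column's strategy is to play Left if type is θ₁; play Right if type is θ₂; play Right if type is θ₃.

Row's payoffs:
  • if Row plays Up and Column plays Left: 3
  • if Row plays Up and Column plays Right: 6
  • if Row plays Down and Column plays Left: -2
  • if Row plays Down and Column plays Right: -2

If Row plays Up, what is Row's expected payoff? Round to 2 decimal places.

Take the expectation over Column's type, weighting each type's action by its prior probability.
E[Up] = 0.4·3 + 0.25·6 + 0.35·6 = 1.2 + 1.5 + 2.1 = 4.8

4.80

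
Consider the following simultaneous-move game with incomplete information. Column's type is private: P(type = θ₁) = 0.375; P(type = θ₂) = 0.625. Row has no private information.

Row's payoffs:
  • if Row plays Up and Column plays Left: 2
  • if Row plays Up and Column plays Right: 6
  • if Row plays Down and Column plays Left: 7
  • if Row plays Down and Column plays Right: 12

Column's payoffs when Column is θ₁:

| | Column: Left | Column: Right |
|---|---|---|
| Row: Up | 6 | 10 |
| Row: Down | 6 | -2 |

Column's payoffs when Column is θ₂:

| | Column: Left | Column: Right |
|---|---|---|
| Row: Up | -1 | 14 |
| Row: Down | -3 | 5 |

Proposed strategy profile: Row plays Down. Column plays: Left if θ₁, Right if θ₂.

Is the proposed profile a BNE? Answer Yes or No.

Yes

Row plays Down: E[Down] = 0.375·(7) + 0.625·(12) = 10.125; E[Up] = 4.5. Best-responding. ✓
Column (type θ₁), facing Down: Left gives 6, Right gives -2. Proposed Left is best. ✓
Column (type θ₂), facing Down: Left gives -3, Right gives 5. Proposed Right is best. ✓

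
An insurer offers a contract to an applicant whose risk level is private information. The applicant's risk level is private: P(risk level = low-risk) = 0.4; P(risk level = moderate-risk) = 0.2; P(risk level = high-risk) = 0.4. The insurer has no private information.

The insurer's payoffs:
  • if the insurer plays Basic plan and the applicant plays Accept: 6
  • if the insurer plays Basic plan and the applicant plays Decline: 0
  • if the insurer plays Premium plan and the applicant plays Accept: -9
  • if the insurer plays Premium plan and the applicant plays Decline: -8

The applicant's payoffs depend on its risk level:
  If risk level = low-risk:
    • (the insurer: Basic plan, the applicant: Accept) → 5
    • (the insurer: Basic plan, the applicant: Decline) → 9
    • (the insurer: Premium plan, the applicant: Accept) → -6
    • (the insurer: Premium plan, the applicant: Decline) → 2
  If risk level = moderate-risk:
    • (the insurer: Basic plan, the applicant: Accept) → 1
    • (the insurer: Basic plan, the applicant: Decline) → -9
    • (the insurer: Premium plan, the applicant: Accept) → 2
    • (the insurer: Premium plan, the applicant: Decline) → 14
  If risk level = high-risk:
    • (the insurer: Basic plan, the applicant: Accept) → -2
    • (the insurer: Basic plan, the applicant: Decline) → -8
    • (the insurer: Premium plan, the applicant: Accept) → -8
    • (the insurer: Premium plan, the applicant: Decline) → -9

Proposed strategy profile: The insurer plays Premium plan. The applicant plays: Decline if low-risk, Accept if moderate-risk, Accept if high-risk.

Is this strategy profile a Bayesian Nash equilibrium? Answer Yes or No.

No

The insurer plays Premium plan: E[Premium plan] = 0.4·(-8) + 0.2·(-9) + 0.4·(-9) = -8.6; E[Basic plan] = 3.6. Not best-responding. ✗
The applicant (risk level low-risk), facing Premium plan: Accept gives -6, Decline gives 2. Proposed Decline is best. ✓
The applicant (risk level moderate-risk), facing Premium plan: Accept gives 2, Decline gives 14. Proposed Accept is not best — profitable deviation exists. ✗
The applicant (risk level high-risk), facing Premium plan: Accept gives -8, Decline gives -9. Proposed Accept is best. ✓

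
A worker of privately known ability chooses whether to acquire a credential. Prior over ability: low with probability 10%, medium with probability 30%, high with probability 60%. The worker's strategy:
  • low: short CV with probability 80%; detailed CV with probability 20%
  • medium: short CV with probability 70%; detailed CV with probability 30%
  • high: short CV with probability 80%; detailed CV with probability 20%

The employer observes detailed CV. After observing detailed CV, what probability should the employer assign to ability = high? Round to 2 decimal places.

0.52

P(detailed CV) = 0.1·0.2 + 0.3·0.3 + 0.6·0.2 = 0.23
P(high | detailed CV) = (0.6·0.2) / 0.23 = 0.12 / 0.23 = 0.521739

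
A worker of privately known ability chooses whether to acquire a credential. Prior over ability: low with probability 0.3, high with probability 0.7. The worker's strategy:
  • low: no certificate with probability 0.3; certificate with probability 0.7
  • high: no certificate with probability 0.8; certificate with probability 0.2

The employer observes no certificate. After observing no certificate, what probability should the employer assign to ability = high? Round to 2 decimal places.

P(no certificate) = 0.3·0.3 + 0.7·0.8 = 0.65
P(high | no certificate) = (0.7·0.8) / 0.65 = 0.56 / 0.65 = 0.861538

0.86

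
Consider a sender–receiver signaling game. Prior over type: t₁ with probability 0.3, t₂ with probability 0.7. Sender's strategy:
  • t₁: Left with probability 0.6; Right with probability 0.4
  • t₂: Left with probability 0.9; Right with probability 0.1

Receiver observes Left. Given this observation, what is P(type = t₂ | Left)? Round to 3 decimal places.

Apply Bayes' rule using the sender's strategy as the likelihood.
P(Left) = 0.3·0.6 + 0.7·0.9 = 0.81
P(t₂ | Left) = (0.7·0.9) / 0.81 = 0.63 / 0.81 = 0.777778

0.778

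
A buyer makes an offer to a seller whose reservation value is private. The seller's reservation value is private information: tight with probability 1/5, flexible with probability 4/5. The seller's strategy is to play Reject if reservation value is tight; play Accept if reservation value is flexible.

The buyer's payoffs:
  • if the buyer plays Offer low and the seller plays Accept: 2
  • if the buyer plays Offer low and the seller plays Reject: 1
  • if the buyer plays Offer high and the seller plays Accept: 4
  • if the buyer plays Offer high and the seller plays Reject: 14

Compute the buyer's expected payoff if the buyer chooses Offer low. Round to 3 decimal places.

Take the expectation over the seller's reservation value, weighting each type's action by its prior probability.
E[Offer low] = 1/5·1 + 4/5·2 = 1/5 + 8/5 = 9/5

1.800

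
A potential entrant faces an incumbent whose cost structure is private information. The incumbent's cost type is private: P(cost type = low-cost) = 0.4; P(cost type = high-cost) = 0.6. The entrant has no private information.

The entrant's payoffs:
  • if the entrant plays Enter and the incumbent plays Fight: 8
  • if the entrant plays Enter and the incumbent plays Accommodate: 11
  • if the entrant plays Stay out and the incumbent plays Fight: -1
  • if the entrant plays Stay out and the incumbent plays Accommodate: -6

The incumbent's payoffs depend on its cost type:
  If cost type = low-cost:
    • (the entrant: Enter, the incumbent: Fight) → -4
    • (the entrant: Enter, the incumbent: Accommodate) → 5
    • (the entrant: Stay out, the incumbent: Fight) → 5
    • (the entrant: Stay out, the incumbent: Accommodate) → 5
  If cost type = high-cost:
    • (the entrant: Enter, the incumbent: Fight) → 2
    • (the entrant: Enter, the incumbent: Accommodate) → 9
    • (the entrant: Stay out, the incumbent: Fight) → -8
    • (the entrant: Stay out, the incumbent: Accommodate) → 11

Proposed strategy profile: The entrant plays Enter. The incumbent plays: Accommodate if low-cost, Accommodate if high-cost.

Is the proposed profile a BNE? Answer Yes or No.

Yes

A profile is a BNE iff every type of every player is best-responding given beliefs about the other side.
The entrant plays Enter: E[Enter] = 0.4·(11) + 0.6·(11) = 11; E[Stay out] = -6. Best-responding. ✓
The incumbent (cost type low-cost), facing Enter: Fight gives -4, Accommodate gives 5. Proposed Accommodate is best. ✓
The incumbent (cost type high-cost), facing Enter: Fight gives 2, Accommodate gives 9. Proposed Accommodate is best. ✓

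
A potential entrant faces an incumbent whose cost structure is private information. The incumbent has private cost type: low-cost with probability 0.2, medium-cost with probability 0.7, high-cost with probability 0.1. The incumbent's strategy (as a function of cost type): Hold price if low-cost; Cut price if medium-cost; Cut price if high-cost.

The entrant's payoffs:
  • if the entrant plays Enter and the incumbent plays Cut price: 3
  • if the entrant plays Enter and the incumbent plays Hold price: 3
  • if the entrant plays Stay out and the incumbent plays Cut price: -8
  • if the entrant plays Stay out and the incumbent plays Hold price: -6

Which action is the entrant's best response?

E[Enter] = 0.2·(3) + 0.7·(3) + 0.1·(3) = 3
E[Stay out] = 0.2·(-6) + 0.7·(-8) + 0.1·(-8) = -7.6
Best response: Enter (3 is the largest).

Enter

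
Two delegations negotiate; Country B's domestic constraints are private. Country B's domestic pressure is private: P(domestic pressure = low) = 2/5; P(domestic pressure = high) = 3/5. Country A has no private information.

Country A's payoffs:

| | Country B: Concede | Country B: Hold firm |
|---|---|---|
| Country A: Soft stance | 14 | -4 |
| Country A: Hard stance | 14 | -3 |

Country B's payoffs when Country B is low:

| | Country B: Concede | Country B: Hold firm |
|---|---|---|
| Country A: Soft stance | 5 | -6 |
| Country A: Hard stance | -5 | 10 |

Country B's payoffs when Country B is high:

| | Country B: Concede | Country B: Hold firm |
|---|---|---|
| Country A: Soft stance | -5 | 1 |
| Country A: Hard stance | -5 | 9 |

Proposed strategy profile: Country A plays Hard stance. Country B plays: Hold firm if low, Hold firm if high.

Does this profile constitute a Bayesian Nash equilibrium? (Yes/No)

Country A plays Hard stance: E[Hard stance] = 2/5·(-3) + 3/5·(-3) = -3; E[Soft stance] = -4. Best-responding. ✓
Country B (domestic pressure low), facing Hard stance: Concede gives -5, Hold firm gives 10. Proposed Hold firm is best. ✓
Country B (domestic pressure high), facing Hard stance: Concede gives -5, Hold firm gives 9. Proposed Hold firm is best. ✓

Yes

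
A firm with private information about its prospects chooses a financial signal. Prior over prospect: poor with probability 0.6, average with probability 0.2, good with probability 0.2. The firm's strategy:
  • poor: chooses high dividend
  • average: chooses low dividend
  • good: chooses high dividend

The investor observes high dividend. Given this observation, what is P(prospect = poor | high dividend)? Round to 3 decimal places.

0.750

Apply Bayes' rule using the sender's strategy as the likelihood.
P(high dividend) = 0.6·1 + 0.2·0 + 0.2·1 = 0.8
P(poor | high dividend) = (0.6·1) / 0.8 = 0.6 / 0.8 = 0.75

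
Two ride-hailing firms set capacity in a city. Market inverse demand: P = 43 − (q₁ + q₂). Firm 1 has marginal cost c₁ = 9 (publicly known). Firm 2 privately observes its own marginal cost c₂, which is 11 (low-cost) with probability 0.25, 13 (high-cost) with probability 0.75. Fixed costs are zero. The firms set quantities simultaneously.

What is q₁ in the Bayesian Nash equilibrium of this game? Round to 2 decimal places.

Type-c best response for Firm 2: q₂(c) = (43 − c)/2 − q₁/2.
Firm 1 maximizes expected profit; its first-order condition is 43 − 2q₁ − E[q₂] − 9 = 0.
Substituting E[q₂] and solving: E[c₂] = 12.5, so q₁ = (43 − 2·9 + 12.5)/3 = 12.5.

12.50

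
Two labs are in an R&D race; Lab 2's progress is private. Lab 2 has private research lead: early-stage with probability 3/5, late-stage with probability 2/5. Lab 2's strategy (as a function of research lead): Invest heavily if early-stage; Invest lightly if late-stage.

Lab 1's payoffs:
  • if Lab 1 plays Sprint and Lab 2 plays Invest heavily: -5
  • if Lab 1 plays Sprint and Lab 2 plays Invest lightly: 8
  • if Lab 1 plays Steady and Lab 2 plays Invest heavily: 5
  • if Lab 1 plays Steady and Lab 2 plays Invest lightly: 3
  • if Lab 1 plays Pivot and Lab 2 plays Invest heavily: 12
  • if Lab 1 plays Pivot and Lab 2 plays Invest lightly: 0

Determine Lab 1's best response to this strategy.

Pivot

E[Sprint] = 3/5·(-5) + 2/5·(8) = 1/5
E[Steady] = 3/5·(5) + 2/5·(3) = 21/5
E[Pivot] = 3/5·(12) + 2/5·(0) = 36/5
Best response: Pivot (36/5 is the largest).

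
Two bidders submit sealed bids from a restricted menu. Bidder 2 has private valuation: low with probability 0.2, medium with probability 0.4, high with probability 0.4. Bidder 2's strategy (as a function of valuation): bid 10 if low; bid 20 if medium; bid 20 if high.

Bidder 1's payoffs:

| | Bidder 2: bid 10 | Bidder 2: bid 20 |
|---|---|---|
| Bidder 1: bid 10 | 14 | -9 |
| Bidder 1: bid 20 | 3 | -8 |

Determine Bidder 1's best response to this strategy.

bid 10

Compute Bidder 1's expected payoff for each action, taking the expectation over Bidder 2's type.
E[bid 10] = 0.2·(14) + 0.4·(-9) + 0.4·(-9) = -4.4
E[bid 20] = 0.2·(3) + 0.4·(-8) + 0.4·(-8) = -5.8
Best response: bid 10 (-4.4 is the largest).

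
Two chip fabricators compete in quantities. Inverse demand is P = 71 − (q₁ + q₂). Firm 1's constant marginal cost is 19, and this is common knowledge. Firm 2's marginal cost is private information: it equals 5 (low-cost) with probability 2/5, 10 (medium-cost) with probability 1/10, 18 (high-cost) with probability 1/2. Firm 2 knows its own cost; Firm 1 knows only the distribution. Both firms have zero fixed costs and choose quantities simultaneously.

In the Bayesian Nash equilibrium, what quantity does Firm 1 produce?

Firm 2 with cost c maximizes (71 − (q₁+q₂) − c)·q₂, giving q₂(c) = (71 − c − q₁)/2.
E[c₂] = 2/5·5 + 1/10·10 + 1/2·18 = 12
Firm 1's FOC against E[q₂] yields q₁ = (71 − 2·19 + E[c₂])/3 = (71 − 38 + 12)/3 = 15.

15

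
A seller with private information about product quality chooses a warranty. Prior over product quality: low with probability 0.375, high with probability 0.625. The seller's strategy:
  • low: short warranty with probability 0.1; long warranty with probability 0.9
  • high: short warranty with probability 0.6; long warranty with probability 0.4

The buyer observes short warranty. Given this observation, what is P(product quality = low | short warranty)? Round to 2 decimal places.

P(short warranty) = 0.375·0.1 + 0.625·0.6 = 0.4125
P(low | short warranty) = (0.375·0.1) / 0.4125 = 0.0375 / 0.4125 = 0.0909091

0.09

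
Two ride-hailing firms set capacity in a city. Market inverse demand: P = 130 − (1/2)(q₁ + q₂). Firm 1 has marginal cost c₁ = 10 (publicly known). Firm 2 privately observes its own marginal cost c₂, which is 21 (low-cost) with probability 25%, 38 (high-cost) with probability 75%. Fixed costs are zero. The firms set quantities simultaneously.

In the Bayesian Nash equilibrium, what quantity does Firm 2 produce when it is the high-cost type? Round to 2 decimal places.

Each type of Firm 2 best-responds to q₁; Firm 1 best-responds to the expected q₂ over Firm 2's types.
Firm 2 with cost c maximizes (130 − (1/2)(q₁+q₂) − c)·q₂, giving q₂(c) = (130 − c − (1/2)q₁).
E[c₂] = 0.25·21 + 0.75·38 = 33.75
Firm 1's FOC against E[q₂] yields q₁ = (130 − 2·10 + E[c₂])/(3/2) = (130 − 20 + 33.75)/(3/2) = 95.8333.
q₂(high-cost) = (130 − 38 − (1/2)·95.8333) = 44.0833.

44.08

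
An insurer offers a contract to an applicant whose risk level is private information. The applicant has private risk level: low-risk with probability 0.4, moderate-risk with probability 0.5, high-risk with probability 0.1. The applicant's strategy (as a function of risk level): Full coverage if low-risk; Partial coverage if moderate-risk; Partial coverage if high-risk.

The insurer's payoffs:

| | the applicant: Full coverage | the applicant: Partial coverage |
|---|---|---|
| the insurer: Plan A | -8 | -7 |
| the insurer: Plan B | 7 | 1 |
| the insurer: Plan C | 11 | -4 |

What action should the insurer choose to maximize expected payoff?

Plan B

Compute the insurer's expected payoff for each action, taking the expectation over the applicant's type.
E[Plan A] = 0.4·(-8) + 0.5·(-7) + 0.1·(-7) = -7.4
E[Plan B] = 0.4·(7) + 0.5·(1) + 0.1·(1) = 3.4
E[Plan C] = 0.4·(11) + 0.5·(-4) + 0.1·(-4) = 2
Best response: Plan B (3.4 is the largest).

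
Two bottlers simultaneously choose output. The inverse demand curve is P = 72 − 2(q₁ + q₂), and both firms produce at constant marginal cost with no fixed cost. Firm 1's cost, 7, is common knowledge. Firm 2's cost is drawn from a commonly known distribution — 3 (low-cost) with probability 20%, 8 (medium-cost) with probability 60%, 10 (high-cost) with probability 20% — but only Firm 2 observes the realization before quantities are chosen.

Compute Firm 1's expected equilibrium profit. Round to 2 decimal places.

Type-c best response for Firm 2: q₂(c) = (72 − c)/4 − q₁/2.
Firm 1 maximizes expected profit; its first-order condition is 72 − 4q₁ − 2E[q₂] − 7 = 0.
Substituting E[q₂] and solving: E[c₂] = 7.4, so q₁ = (72 − 2·7 + 7.4)/6 = 10.9.
E[P] = 72 − 2·(q₁ + E[q₂]) = 28.8; Firm 1's expected profit = (E[P] − 7)·q₁ = (28.8 − 7)·10.9 = 237.62.

237.62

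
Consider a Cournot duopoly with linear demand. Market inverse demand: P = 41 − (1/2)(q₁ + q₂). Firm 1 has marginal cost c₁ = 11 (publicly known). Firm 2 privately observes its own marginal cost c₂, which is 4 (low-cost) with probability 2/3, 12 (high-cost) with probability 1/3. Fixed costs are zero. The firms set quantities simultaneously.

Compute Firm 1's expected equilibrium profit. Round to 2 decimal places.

146.40

Firm 2 with cost c maximizes (41 − (1/2)(q₁+q₂) − c)·q₂, giving q₂(c) = (41 − c − (1/2)q₁).
E[c₂] = 2/3·4 + 1/3·12 = 6.66667
Firm 1's FOC against E[q₂] yields q₁ = (41 − 2·11 + E[c₂])/(3/2) = (41 − 22 + 6.66667)/(3/2) = 17.1111.
E[P] = 41 − (1/2)·(q₁ + E[q₂]) = 19.5556; Firm 1's expected profit = (E[P] − 11)·q₁ = (19.5556 − 11)·17.1111 = 146.395.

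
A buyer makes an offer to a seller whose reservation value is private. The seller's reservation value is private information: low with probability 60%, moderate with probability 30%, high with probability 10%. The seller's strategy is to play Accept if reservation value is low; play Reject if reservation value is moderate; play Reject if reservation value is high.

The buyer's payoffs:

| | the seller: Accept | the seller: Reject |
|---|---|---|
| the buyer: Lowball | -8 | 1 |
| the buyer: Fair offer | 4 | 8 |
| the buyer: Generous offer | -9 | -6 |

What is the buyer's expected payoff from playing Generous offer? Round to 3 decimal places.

E[Generous offer] = 0.6·(-9) + 0.3·(-6) + 0.1·(-6) = (-5.4) + (-1.8) + (-0.6) = -7.8

-7.800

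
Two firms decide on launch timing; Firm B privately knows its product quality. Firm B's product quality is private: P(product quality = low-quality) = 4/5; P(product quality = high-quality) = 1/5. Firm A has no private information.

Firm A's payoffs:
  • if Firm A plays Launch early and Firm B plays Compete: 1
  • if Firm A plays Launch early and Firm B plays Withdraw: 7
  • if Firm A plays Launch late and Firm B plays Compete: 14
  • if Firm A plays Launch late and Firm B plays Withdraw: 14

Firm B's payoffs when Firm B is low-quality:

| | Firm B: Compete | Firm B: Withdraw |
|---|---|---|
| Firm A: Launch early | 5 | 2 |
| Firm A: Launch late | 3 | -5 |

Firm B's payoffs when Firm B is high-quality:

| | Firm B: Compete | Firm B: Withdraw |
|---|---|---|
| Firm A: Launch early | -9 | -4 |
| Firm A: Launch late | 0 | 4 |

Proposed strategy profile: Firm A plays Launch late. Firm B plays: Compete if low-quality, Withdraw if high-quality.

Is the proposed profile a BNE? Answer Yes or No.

Yes

A profile is a BNE iff every type of every player is best-responding given beliefs about the other side.
Firm A plays Launch late: E[Launch late] = 4/5·(14) + 1/5·(14) = 14; E[Launch early] = 11/5. Best-responding. ✓
Firm B (product quality low-quality), facing Launch late: Compete gives 3, Withdraw gives -5. Proposed Compete is best. ✓
Firm B (product quality high-quality), facing Launch late: Compete gives 0, Withdraw gives 4. Proposed Withdraw is best. ✓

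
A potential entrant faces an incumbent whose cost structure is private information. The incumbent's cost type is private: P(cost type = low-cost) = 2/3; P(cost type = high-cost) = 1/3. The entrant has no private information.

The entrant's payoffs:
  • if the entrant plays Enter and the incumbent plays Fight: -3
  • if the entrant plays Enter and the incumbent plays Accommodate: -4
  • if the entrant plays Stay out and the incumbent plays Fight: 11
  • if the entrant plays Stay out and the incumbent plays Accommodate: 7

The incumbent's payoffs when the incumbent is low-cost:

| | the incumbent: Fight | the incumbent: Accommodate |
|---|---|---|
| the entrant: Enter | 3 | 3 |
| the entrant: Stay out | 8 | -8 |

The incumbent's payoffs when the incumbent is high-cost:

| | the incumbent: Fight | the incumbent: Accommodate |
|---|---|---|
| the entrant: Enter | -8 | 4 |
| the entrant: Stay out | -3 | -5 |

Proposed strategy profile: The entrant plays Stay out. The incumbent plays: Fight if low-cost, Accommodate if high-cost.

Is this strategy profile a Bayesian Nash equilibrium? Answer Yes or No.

No

A profile is a BNE iff every type of every player is best-responding given beliefs about the other side.
The entrant plays Stay out: E[Stay out] = 2/3·(11) + 1/3·(7) = 29/3; E[Enter] = -10/3. Best-responding. ✓
The incumbent (cost type low-cost), facing Stay out: Fight gives 8, Accommodate gives -8. Proposed Fight is best. ✓
The incumbent (cost type high-cost), facing Stay out: Fight gives -3, Accommodate gives -5. Proposed Accommodate is not best — profitable deviation exists. ✗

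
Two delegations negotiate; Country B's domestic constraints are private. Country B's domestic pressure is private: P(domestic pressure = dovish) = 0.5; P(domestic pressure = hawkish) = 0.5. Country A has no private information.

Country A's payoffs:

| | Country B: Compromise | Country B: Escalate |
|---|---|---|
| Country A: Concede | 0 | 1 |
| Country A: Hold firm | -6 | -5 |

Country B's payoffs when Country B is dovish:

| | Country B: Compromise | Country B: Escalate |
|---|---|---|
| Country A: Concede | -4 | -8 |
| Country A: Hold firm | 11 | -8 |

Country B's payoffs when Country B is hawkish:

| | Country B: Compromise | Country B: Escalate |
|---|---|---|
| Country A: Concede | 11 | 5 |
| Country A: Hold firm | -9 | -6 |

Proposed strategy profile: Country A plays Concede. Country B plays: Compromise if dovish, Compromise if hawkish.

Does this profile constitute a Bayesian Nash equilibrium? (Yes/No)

Yes

A profile is a BNE iff every type of every player is best-responding given beliefs about the other side.
Country A plays Concede: E[Concede] = 0.5·(0) + 0.5·(0) = 0; E[Hold firm] = -6. Best-responding. ✓
Country B (domestic pressure dovish), facing Concede: Compromise gives -4, Escalate gives -8. Proposed Compromise is best. ✓
Country B (domestic pressure hawkish), facing Concede: Compromise gives 11, Escalate gives 5. Proposed Compromise is best. ✓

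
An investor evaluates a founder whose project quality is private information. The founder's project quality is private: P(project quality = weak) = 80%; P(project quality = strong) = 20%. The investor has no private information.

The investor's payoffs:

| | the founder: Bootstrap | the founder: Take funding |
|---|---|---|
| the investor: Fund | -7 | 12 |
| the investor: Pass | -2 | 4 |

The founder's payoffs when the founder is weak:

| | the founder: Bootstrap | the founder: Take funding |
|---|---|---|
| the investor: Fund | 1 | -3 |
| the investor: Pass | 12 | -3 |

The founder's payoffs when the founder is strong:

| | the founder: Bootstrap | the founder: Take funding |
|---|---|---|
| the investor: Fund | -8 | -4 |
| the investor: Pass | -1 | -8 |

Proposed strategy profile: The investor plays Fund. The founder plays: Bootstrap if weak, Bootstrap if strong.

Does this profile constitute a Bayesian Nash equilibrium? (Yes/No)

No

A profile is a BNE iff every type of every player is best-responding given beliefs about the other side.
The investor plays Fund: E[Fund] = 0.8·(-7) + 0.2·(-7) = -7; E[Pass] = -2. Not best-responding. ✗
The founder (project quality weak), facing Fund: Bootstrap gives 1, Take funding gives -3. Proposed Bootstrap is best. ✓
The founder (project quality strong), facing Fund: Bootstrap gives -8, Take funding gives -4. Proposed Bootstrap is not best — profitable deviation exists. ✗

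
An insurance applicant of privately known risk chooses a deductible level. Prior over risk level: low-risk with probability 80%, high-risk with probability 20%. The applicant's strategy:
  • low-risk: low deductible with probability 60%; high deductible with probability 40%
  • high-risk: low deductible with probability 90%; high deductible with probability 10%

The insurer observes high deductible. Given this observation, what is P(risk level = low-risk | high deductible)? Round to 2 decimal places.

0.94

Apply Bayes' rule using the sender's strategy as the likelihood.
P(high deductible) = 0.8·0.4 + 0.2·0.1 = 0.34
P(low-risk | high deductible) = (0.8·0.4) / 0.34 = 0.32 / 0.34 = 0.941176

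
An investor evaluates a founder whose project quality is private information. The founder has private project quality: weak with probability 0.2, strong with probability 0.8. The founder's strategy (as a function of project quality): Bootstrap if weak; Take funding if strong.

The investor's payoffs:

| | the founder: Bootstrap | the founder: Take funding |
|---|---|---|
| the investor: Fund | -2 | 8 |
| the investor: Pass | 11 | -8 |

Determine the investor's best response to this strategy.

E[Fund] = 0.2·(-2) + 0.8·(8) = 6
E[Pass] = 0.2·(11) + 0.8·(-8) = -4.2
Best response: Fund (6 is the largest).

Fund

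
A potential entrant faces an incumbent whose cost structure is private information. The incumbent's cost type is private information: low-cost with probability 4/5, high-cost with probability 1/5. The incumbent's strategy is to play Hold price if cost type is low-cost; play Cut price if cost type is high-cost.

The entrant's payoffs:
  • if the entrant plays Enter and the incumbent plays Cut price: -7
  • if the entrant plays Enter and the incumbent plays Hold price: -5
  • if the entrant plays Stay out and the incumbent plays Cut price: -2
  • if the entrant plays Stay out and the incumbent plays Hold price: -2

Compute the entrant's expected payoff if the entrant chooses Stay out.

-2

E[Stay out] = 4/5·(-2) + 1/5·(-2) = (-8/5) + (-2/5) = -2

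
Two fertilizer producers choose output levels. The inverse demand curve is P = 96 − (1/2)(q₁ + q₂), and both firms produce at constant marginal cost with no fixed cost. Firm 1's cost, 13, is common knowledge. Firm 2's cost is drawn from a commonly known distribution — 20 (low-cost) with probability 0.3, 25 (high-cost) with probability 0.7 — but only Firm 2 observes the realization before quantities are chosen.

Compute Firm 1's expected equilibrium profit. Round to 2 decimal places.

Type-c best response for Firm 2: q₂(c) = (96 − c) − q₁/2.
Firm 1 maximizes expected profit; its first-order condition is 96 − q₁ − (1/2)E[q₂] − 13 = 0.
Substituting E[q₂] and solving: E[c₂] = 23.5, so q₁ = (96 − 2·13 + 23.5)/(3/2) = 62.3333.
E[P] = 96 − (1/2)·(q₁ + E[q₂]) = 44.1667; Firm 1's expected profit = (E[P] − 13)·q₁ = (44.1667 − 13)·62.3333 = 1942.72.

1942.72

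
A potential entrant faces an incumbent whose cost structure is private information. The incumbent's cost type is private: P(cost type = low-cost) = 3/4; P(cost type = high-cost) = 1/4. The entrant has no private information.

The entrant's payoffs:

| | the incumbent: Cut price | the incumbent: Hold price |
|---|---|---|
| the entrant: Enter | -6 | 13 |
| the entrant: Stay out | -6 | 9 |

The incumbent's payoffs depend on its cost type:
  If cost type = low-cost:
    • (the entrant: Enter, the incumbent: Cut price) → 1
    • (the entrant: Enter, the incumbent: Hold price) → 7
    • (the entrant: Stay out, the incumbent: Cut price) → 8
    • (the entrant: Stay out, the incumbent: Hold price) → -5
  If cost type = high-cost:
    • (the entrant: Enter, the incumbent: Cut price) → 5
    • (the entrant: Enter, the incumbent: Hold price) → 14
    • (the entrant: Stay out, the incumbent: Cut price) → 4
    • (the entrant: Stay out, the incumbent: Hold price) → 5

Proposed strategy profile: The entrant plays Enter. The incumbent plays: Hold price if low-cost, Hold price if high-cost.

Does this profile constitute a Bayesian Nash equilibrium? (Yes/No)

A profile is a BNE iff every type of every player is best-responding given beliefs about the other side.
The entrant plays Enter: E[Enter] = 3/4·(13) + 1/4·(13) = 13; E[Stay out] = 9. Best-responding. ✓
The incumbent (cost type low-cost), facing Enter: Cut price gives 1, Hold price gives 7. Proposed Hold price is best. ✓
The incumbent (cost type high-cost), facing Enter: Cut price gives 5, Hold price gives 14. Proposed Hold price is best. ✓

Yes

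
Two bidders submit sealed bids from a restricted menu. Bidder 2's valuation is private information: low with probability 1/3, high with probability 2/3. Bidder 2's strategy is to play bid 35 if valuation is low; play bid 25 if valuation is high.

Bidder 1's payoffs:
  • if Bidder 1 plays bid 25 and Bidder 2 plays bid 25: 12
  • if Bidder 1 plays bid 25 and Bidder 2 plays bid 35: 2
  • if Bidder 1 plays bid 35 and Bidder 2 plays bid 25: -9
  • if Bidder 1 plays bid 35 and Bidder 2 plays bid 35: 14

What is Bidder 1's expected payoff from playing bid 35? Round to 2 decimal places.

Take the expectation over Bidder 2's valuation, weighting each type's action by its prior probability.
E[bid 35] = 1/3·14 + 2/3·(-9) = 14/3 + (-6) = -4/3

-1.33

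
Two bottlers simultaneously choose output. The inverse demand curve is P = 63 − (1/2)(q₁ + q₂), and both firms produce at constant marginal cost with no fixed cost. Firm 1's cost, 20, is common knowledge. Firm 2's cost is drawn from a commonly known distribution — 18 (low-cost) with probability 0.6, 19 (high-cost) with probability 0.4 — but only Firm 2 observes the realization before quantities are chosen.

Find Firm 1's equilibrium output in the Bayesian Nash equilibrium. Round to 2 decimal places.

27.60

Firm 2 with cost c maximizes (63 − (1/2)(q₁+q₂) − c)·q₂, giving q₂(c) = (63 − c − (1/2)q₁).
E[c₂] = 0.6·18 + 0.4·19 = 18.4
Firm 1's FOC against E[q₂] yields q₁ = (63 − 2·20 + E[c₂])/(3/2) = (63 − 40 + 18.4)/(3/2) = 27.6.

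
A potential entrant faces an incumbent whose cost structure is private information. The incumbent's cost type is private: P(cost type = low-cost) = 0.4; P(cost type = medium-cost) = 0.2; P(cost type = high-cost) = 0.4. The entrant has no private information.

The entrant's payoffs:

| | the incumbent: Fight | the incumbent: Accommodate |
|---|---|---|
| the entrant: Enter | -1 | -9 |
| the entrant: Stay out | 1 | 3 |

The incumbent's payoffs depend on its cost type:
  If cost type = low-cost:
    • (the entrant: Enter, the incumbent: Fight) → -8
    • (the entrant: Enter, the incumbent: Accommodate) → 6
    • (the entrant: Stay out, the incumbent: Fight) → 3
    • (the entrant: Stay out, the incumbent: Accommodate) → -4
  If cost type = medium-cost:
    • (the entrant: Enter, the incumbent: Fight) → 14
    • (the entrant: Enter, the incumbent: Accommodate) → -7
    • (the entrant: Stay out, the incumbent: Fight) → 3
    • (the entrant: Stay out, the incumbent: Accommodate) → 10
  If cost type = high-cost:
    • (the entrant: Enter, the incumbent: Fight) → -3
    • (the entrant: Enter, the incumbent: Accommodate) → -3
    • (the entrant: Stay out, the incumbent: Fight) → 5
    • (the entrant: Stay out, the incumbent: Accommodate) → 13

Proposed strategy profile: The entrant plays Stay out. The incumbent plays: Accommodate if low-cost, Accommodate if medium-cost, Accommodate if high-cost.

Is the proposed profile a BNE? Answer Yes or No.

A profile is a BNE iff every type of every player is best-responding given beliefs about the other side.
The entrant plays Stay out: E[Stay out] = 0.4·(3) + 0.2·(3) + 0.4·(3) = 3; E[Enter] = -9. Best-responding. ✓
The incumbent (cost type low-cost), facing Stay out: Fight gives 3, Accommodate gives -4. Proposed Accommodate is not best — profitable deviation exists. ✗
The incumbent (cost type medium-cost), facing Stay out: Fight gives 3, Accommodate gives 10. Proposed Accommodate is best. ✓
The incumbent (cost type high-cost), facing Stay out: Fight gives 5, Accommodate gives 13. Proposed Accommodate is best. ✓

No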